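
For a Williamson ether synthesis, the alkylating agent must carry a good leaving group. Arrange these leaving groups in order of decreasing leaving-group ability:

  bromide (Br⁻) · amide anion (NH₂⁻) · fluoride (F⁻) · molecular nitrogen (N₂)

The more stable X⁻ (or X) is on its own — i.e. the weaker a base it is — the better a leaving group it makes.
molecular nitrogen (N₂): no meaningful conjugate acid; N₂ departs as an exceptionally stable neutral molecule
bromide (Br⁻): pKₐ(HBr) ≈ -9
fluoride (F⁻): pKₐ(HF) ≈ 3.2
amide anion (NH₂⁻): pKₐ(NH₃) ≈ 38

molecular nitrogen (N₂) > bromide (Br⁻) > fluoride (F⁻) > amide anion (NH₂⁻)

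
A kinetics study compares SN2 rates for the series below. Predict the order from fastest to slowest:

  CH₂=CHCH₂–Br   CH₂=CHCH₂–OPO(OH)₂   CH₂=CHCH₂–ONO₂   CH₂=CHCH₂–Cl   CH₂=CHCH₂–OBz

Identical carbon frameworks mean the comparison reduces to leaving-group quality.
Leaving-group ability tracks the stability of the departed species; conjugate-acid pKₐ is the usual yardstick (lower pKₐ → better LG).
CH₂=CHCH₂–Br loses Br⁻: pKₐ(HBr) ≈ -9
CH₂=CHCH₂–Cl loses Cl⁻: pKₐ(HCl) ≈ -7
CH₂=CHCH₂–ONO₂ loses NO₃⁻: pKₐ(HNO₃) ≈ -1.3
CH₂=CHCH₂–OPO(OH)₂ loses H₂PO₄⁻: pKₐ(H₃PO₄) ≈ 2.1
CH₂=CHCH₂–OBz loses PhCOO⁻: pKₐ(C₆H₅COOH) ≈ 4.2

CH₂=CHCH₂–Br > CH₂=CHCH₂–Cl > CH₂=CHCH₂–ONO₂ > CH₂=CHCH₂–OPO(OH)₂ > CH₂=CHCH₂–OBz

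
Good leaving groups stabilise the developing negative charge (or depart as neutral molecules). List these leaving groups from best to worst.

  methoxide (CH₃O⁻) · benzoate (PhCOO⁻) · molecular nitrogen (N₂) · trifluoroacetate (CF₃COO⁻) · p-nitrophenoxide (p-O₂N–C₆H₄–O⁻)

Leaving-group ability tracks the stability of the departed species; conjugate-acid pKₐ is the usual yardstick (lower pKₐ → better LG).
molecular nitrogen (N₂): no meaningful conjugate acid; N₂ departs as an exceptionally stable neutral molecule
trifluoroacetate (CF₃COO⁻): pKₐ(CF₃COOH) ≈ 0.2
benzoate (PhCOO⁻): pKₐ(C₆H₅COOH) ≈ 4.2 — aryl carboxylate
p-nitrophenoxide (p-O₂N–C₆H₄–O⁻): pKₐ(p-nitrophenol) ≈ 7.2
methoxide (CH₃O⁻): pKₐ(CH₃OH) ≈ 15.5 — strong base; alkoxides do not leave unassisted

molecular nitrogen (N₂) > trifluoroacetate (CF₃COO⁻) > benzoate (PhCOO⁻) > p-nitrophenoxide (p-O₂N–C₆H₄–O⁻) > methoxide (CH₃O⁻)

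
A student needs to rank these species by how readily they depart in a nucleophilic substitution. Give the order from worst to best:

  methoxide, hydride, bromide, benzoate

Rank by basicity of the departing species: weakest base leaves most easily.
bromide: pKₐ(HBr) ≈ -9
benzoate: pKₐ(C₆H₅COOH) ≈ 4.2
methoxide: pKₐ(CH₃OH) ≈ 15.5
hydride: pKₐ(H₂) ≈ 36
The question asks for worst first, so the sequence is read in increasing leaving-group ability.

hydride < methoxide < benzoate < bromide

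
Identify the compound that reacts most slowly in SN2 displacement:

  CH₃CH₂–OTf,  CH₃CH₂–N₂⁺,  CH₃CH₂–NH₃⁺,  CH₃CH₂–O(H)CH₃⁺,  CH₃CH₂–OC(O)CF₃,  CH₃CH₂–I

CH₃CH₂–NH₃⁺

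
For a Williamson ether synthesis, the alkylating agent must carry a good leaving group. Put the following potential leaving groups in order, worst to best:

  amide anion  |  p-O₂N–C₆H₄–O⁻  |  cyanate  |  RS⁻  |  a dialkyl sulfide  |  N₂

amide anion < RS⁻ < p-O₂N–C₆H₄–O⁻ < cyanate < a dialkyl sulfide < N₂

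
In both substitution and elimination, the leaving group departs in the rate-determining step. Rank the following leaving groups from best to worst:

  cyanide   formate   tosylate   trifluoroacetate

tosylate > trifluoroacetate > formate > cyanide

Rank by basicity of the departing species: weakest base leaves most easily.
tosylate: pKₐ(p-CH₃C₆H₄SO₃H (TsOH)) ≈ -2.8
trifluoroacetate: pKₐ(CF₃COOH) ≈ 0.2
formate: pKₐ(HCOOH) ≈ 3.8
cyanide: pKₐ(HCN) ≈ 9.2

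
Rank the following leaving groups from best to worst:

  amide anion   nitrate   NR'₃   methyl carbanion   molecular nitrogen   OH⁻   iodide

molecular nitrogen > iodide > nitrate > NR'₃ > OH⁻ > amide anion > methyl carbanion

molecular nitrogen: no meaningful conjugate acid; N₂ departs as an exceptionally stable neutral molecule
iodide: pKₐ(HI) ≈ -10
nitrate: pKₐ(HNO₃) ≈ -1.3 — resonance-delocalised over three oxygens
NR'₃: pKₐ(R'₃NH⁺) ≈ 10.7 — neutral but still a fairly strong base; Hofmann-elimination LG
OH⁻: pKₐ(H₂O) ≈ 15.7 — strong base; essentially never leaves without prior activation
amide anion: pKₐ(NH₃) ≈ 38
methyl carbanion: pKₐ(CH₄) ≈ 48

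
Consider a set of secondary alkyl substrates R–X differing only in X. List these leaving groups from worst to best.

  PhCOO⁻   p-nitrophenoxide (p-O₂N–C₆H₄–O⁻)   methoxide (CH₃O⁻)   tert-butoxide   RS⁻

The more stable X⁻ (or X) is on its own — i.e. the weaker a base it is — the better a leaving group it makes.
PhCOO⁻: pKₐ(C₆H₅COOH) ≈ 4.2
p-nitrophenoxide (p-O₂N–C₆H₄–O⁻): pKₐ(p-nitrophenol) ≈ 7.2
RS⁻: pKₐ(RSH (a thiol)) ≈ 10.5
methoxide (CH₃O⁻): pKₐ(CH₃OH) ≈ 15.5
tert-butoxide: pKₐ(t-BuOH) ≈ 18
Listed from poorest to best leaving group as asked.

tert-butoxide < methoxide (CH₃O⁻) < RS⁻ < p-nitrophenoxide (p-O₂N–C₆H₄–O⁻) < PhCOO⁻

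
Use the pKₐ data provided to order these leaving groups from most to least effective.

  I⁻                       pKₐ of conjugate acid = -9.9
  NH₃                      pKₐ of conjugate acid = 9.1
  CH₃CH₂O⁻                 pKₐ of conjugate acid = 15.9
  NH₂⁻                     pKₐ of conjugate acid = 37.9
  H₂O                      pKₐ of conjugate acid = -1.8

Lower conjugate-acid pKₐ ⇒ weaker base ⇒ better leaving group.
Sorting by the given values: I⁻ (-9.9), H₂O (-1.8), NH₃ (9.1), CH₃CH₂O⁻ (15.9), NH₂⁻ (37.9).

I⁻ > H₂O > NH₃ > CH₃CH₂O⁻ > NH₂⁻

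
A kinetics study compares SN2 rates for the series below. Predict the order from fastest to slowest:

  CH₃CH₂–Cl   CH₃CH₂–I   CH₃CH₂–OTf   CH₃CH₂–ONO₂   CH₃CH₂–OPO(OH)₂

CH₃CH₂–OTf > CH₃CH₂–I > CH₃CH₂–Cl > CH₃CH₂–ONO₂ > CH₃CH₂–OPO(OH)₂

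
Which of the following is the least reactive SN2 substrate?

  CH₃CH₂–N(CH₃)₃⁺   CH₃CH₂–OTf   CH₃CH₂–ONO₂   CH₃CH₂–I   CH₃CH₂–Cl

The skeletons are identical, so relative rate is governed entirely by leaving-group ability.
Leaving-group ability tracks the stability of the departed species; conjugate-acid pKₐ is the usual yardstick (lower pKₐ → better LG).
CH₃CH₂–OTf loses OTf⁻: pKₐ(CF₃SO₃H (triflic acid)) ≈ -14
CH₃CH₂–I loses I⁻: pKₐ(HI) ≈ -10
CH₃CH₂–Cl loses Cl⁻: pKₐ(HCl) ≈ -7
CH₃CH₂–ONO₂ loses NO₃⁻: pKₐ(HNO₃) ≈ -1.3
CH₃CH₂–N(CH₃)₃⁺ loses NR'₃: pKₐ(R'₃NH⁺) ≈ 10.7

CH₃CH₂–N(CH₃)₃⁺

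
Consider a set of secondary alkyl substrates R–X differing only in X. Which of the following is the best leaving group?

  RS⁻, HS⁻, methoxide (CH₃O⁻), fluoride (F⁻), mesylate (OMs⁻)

mesylate (OMs⁻)

mesylate (OMs⁻): pKₐ(CH₃SO₃H (MsOH)) ≈ -1.9
fluoride (F⁻): pKₐ(HF) ≈ 3.2
HS⁻: pKₐ(H₂S) ≈ 7
RS⁻: pKₐ(RSH (a thiol)) ≈ 10.5
methoxide (CH₃O⁻): pKₐ(CH₃OH) ≈ 15.5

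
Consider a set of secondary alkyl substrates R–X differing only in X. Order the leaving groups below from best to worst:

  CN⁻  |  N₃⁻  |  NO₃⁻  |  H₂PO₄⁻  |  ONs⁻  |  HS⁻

ONs⁻ > NO₃⁻ > H₂PO₄⁻ > N₃⁻ > HS⁻ > CN⁻

ONs⁻: pKₐ(p-O₂NC₆H₄SO₃H) ≈ -3.5 — p-nitro group further stabilises the sulfonate
NO₃⁻: pKₐ(HNO₃) ≈ -1.3 — resonance-delocalised over three oxygens
H₂PO₄⁻: pKₐ(H₃PO₄) ≈ 2.1
N₃⁻: pKₐ(HN₃) ≈ 4.7
HS⁻: pKₐ(H₂S) ≈ 7
CN⁻: pKₐ(HCN) ≈ 9.2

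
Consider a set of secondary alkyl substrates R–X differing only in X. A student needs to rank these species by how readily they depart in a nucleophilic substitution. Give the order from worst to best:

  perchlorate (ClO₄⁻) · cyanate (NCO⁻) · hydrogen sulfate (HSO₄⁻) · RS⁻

Rank by basicity of the departing species: weakest base leaves most easily.
perchlorate (ClO₄⁻): pKₐ(HClO₄) ≈ -10
hydrogen sulfate (HSO₄⁻): pKₐ(H₂SO₄) ≈ -3 — conjugate base of a strong mineral acid
cyanate (NCO⁻): pKₐ(HOCN) ≈ 3.5 — resonance between N and O
RS⁻: pKₐ(RSH (a thiol)) ≈ 10.5
The question asks for worst first, so the sequence is read in increasing leaving-group ability.

RS⁻ < cyanate (NCO⁻) < hydrogen sulfate (HSO₄⁻) < perchlorate (ClO₄⁻)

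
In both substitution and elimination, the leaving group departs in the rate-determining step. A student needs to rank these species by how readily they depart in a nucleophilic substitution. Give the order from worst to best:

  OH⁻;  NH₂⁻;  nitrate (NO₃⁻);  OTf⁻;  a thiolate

NH₂⁻ < OH⁻ < a thiolate < nitrate (NO₃⁻) < OTf⁻

Rank by basicity of the departing species: weakest base leaves most easily.
OTf⁻: pKₐ(CF₃SO₃H (triflic acid)) ≈ -14 — charge spread over three oxygens and a CF₃ group; the premier leaving group in synthesis
nitrate (NO₃⁻): pKₐ(HNO₃) ≈ -1.3
a thiolate: pKₐ(RSH (a thiol)) ≈ 10.5
OH⁻: pKₐ(H₂O) ≈ 15.7
NH₂⁻: pKₐ(NH₃) ≈ 38
Reversing gives the worst-to-best order requested.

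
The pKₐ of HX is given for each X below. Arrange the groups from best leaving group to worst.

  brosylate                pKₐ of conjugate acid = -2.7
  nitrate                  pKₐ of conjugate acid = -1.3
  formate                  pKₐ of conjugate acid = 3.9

Lower conjugate-acid pKₐ ⇒ weaker base ⇒ better leaving group.
Sorting by the given values: brosylate (-2.7), nitrate (-1.3), formate (3.9).

brosylate > nitrate > formate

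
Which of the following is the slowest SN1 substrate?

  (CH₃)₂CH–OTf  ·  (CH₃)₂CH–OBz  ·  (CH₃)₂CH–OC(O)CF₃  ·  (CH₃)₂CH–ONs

(CH₃)₂CH–OBz

The skeletons are identical, so relative rate is governed entirely by leaving-group ability.
Rank by basicity of the departing species: weakest base leaves most easily.
(CH₃)₂CH–OTf loses OTf⁻: pKₐ(CF₃SO₃H (triflic acid)) ≈ -14
(CH₃)₂CH–ONs loses ONs⁻: pKₐ(p-O₂NC₆H₄SO₃H) ≈ -3.5
(CH₃)₂CH–OC(O)CF₃ loses CF₃COO⁻: pKₐ(CF₃COOH) ≈ 0.2
(CH₃)₂CH–OBz loses PhCOO⁻: pKₐ(C₆H₅COOH) ≈ 4.2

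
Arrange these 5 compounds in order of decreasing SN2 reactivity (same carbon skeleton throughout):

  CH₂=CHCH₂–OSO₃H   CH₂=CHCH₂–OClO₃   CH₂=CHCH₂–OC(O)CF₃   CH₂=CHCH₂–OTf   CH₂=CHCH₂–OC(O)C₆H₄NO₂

Same R in every case — rank the leaving groups.
Rank by basicity of the departing species: weakest base leaves most easily.
CH₂=CHCH₂–OTf loses OTf⁻: pKₐ(CF₃SO₃H (triflic acid)) ≈ -14
CH₂=CHCH₂–OClO₃ loses ClO₄⁻: pKₐ(HClO₄) ≈ -10
CH₂=CHCH₂–OSO₃H loses HSO₄⁻: pKₐ(H₂SO₄) ≈ -3
CH₂=CHCH₂–OC(O)CF₃ loses CF₃COO⁻: pKₐ(CF₃COOH) ≈ 0.2
CH₂=CHCH₂–OC(O)C₆H₄NO₂ loses p-O₂N–C₆H₄–COO⁻: pKₐ(p-nitrobenzoic acid) ≈ 3.4

CH₂=CHCH₂–OTf > CH₂=CHCH₂–OClO₃ > CH₂=CHCH₂–OSO₃H > CH₂=CHCH₂–OC(O)CF₃ > CH₂=CHCH₂–OC(O)C₆H₄NO₂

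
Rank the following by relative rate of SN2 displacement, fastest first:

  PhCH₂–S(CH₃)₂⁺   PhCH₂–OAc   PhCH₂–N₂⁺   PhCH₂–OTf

Identical carbon frameworks mean the comparison reduces to leaving-group quality.
Leaving-group ability tracks the stability of the departed species; conjugate-acid pKₐ is the usual yardstick (lower pKₐ → better LG).
PhCH₂–N₂⁺ loses N₂: no meaningful conjugate acid; N₂ departs as an exceptionally stable neutral molecule
PhCH₂–OTf loses OTf⁻: pKₐ(CF₃SO₃H (triflic acid)) ≈ -14
PhCH₂–S(CH₃)₂⁺ loses SR'₂: pKₐ(R'₂SH⁺) ≈ -7
PhCH₂–OAc loses AcO⁻: pKₐ(CH₃COOH) ≈ 4.8

PhCH₂–N₂⁺ > PhCH₂–OTf > PhCH₂–S(CH₃)₂⁺ > PhCH₂–OAc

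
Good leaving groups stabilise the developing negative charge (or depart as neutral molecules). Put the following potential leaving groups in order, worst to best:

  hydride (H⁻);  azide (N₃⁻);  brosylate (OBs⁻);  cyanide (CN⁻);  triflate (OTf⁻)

triflate (OTf⁻): pKₐ(CF₃SO₃H (triflic acid)) ≈ -14
brosylate (OBs⁻): pKₐ(p-BrC₆H₄SO₃H) ≈ -2.8 — arenesulfonate with a p-bromo substituent
azide (N₃⁻): pKₐ(HN₃) ≈ 4.7
cyanide (CN⁻): pKₐ(HCN) ≈ 9.2
hydride (H⁻): pKₐ(H₂) ≈ 36 — extremely strong base; leaves only in special hydride-transfer contexts
The question asks for worst first, so the sequence is read in increasing leaving-group ability.

hydride (H⁻) < cyanide (CN⁻) < azide (N₃⁻) < brosylate (OBs⁻) < triflate (OTf⁻)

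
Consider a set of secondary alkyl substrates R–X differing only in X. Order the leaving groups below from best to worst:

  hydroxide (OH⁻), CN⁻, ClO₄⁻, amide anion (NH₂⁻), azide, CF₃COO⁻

Rank by basicity of the departing species: weakest base leaves most easily.
ClO₄⁻: pKₐ(HClO₄) ≈ -10
CF₃COO⁻: pKₐ(CF₃COOH) ≈ 0.2
azide: pKₐ(HN₃) ≈ 4.7
CN⁻: pKₐ(HCN) ≈ 9.2
hydroxide (OH⁻): pKₐ(H₂O) ≈ 15.7
amide anion (NH₂⁻): pKₐ(NH₃) ≈ 38

ClO₄⁻ > CF₃COO⁻ > azide > CN⁻ > hydroxide (OH⁻) > amide anion (NH₂⁻)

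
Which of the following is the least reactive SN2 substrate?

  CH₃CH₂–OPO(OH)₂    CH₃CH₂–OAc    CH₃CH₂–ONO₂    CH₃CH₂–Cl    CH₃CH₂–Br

Same R in every case — rank the leaving groups.
The more stable X⁻ (or X) is on its own — i.e. the weaker a base it is — the better a leaving group it makes.
CH₃CH₂–Br loses Br⁻: pKₐ(HBr) ≈ -9
CH₃CH₂–Cl loses Cl⁻: pKₐ(HCl) ≈ -7
CH₃CH₂–ONO₂ loses NO₃⁻: pKₐ(HNO₃) ≈ -1.3
CH₃CH₂–OPO(OH)₂ loses H₂PO₄⁻: pKₐ(H₃PO₄) ≈ 2.1
CH₃CH₂–OAc loses AcO⁻: pKₐ(CH₃COOH) ≈ 4.8

CH₃CH₂–OAc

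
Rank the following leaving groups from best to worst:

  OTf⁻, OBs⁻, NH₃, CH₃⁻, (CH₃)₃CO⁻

OTf⁻ > OBs⁻ > NH₃ > (CH₃)₃CO⁻ > CH₃⁻

OTf⁻: pKₐ(CF₃SO₃H (triflic acid)) ≈ -14
OBs⁻: pKₐ(p-BrC₆H₄SO₃H) ≈ -2.8
NH₃: pKₐ(NH₄⁺) ≈ 9.2
(CH₃)₃CO⁻: pKₐ(t-BuOH) ≈ 18
CH₃⁻: pKₐ(CH₄) ≈ 48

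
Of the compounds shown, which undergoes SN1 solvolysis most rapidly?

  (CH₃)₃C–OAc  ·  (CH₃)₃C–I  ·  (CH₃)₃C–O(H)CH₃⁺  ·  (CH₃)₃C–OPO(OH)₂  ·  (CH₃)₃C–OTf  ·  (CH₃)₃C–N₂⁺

(CH₃)₃C–N₂⁺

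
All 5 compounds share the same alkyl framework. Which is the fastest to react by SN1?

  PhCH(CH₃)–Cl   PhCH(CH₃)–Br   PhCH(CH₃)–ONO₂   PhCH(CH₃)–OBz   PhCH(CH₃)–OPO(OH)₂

PhCH(CH₃)–Br

Same R in every case — rank the leaving groups.
The more stable X⁻ (or X) is on its own — i.e. the weaker a base it is — the better a leaving group it makes.
PhCH(CH₃)–Br loses Br⁻: pKₐ(HBr) ≈ -9
PhCH(CH₃)–Cl loses Cl⁻: pKₐ(HCl) ≈ -7
PhCH(CH₃)–ONO₂ loses NO₃⁻: pKₐ(HNO₃) ≈ -1.3
PhCH(CH₃)–OPO(OH)₂ loses H₂PO₄⁻: pKₐ(H₃PO₄) ≈ 2.1
PhCH(CH₃)–OBz loses PhCOO⁻: pKₐ(C₆H₅COOH) ≈ 4.2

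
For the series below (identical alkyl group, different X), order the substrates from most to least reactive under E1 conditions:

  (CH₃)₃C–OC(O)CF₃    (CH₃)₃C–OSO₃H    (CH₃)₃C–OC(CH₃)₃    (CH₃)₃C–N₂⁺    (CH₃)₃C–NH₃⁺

(CH₃)₃C–N₂⁺ > (CH₃)₃C–OSO₃H > (CH₃)₃C–OC(O)CF₃ > (CH₃)₃C–NH₃⁺ > (CH₃)₃C–OC(CH₃)₃

Identical carbon frameworks mean the comparison reduces to leaving-group quality.
The more stable X⁻ (or X) is on its own — i.e. the weaker a base it is — the better a leaving group it makes.
(CH₃)₃C–N₂⁺ loses N₂: no meaningful conjugate acid; N₂ departs as an exceptionally stable neutral molecule
(CH₃)₃C–OSO₃H loses HSO₄⁻: pKₐ(H₂SO₄) ≈ -3
(CH₃)₃C–OC(O)CF₃ loses CF₃COO⁻: pKₐ(CF₃COOH) ≈ 0.2
(CH₃)₃C–NH₃⁺ loses NH₃: pKₐ(NH₄⁺) ≈ 9.2
(CH₃)₃C–OC(CH₃)₃ loses (CH₃)₃CO⁻: pKₐ(t-BuOH) ≈ 18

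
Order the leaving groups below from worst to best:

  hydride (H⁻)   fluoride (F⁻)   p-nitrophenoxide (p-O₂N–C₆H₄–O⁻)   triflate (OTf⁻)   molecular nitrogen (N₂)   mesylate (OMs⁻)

Rank by basicity of the departing species: weakest base leaves most easily.
molecular nitrogen (N₂): no meaningful conjugate acid; N₂ departs as an exceptionally stable neutral molecule
triflate (OTf⁻): pKₐ(CF₃SO₃H (triflic acid)) ≈ -14
mesylate (OMs⁻): pKₐ(CH₃SO₃H (MsOH)) ≈ -1.9
fluoride (F⁻): pKₐ(HF) ≈ 3.2
p-nitrophenoxide (p-O₂N–C₆H₄–O⁻): pKₐ(p-nitrophenol) ≈ 7.2
hydride (H⁻): pKₐ(H₂) ≈ 36
Reversing gives the worst-to-best order requested.

hydride (H⁻) < p-nitrophenoxide (p-O₂N–C₆H₄–O⁻) < fluoride (F⁻) < mesylate (OMs⁻) < triflate (OTf⁻) < molecular nitrogen (N₂)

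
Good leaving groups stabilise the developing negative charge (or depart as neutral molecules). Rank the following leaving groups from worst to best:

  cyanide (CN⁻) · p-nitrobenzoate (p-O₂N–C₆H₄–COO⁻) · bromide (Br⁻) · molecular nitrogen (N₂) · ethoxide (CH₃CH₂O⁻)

Leaving-group ability tracks the stability of the departed species; conjugate-acid pKₐ is the usual yardstick (lower pKₐ → better LG).
molecular nitrogen (N₂): no meaningful conjugate acid; N₂ departs as an exceptionally stable neutral molecule
bromide (Br⁻): pKₐ(HBr) ≈ -9
p-nitrobenzoate (p-O₂N–C₆H₄–COO⁻): pKₐ(p-nitrobenzoic acid) ≈ 3.4
cyanide (CN⁻): pKₐ(HCN) ≈ 9.2
ethoxide (CH₃CH₂O⁻): pKₐ(CH₃CH₂OH) ≈ 16 — strong base; alkoxides do not leave unassisted
Reversing gives the worst-to-best order requested.

ethoxide (CH₃CH₂O⁻) < cyanide (CN⁻) < p-nitrobenzoate (p-O₂N–C₆H₄–COO⁻) < bromide (Br⁻) < molecular nitrogen (N₂)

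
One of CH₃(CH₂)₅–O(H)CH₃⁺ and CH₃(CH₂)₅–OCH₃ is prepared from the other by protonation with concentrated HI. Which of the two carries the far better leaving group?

CH₃(CH₂)₅–O(H)CH₃⁺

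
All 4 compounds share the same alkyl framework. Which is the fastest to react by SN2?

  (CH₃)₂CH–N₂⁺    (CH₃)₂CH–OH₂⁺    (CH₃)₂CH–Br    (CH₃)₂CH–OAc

With the same alkyl group throughout, only the leaving group differentiates the rates.
A good leaving group is a weak base: the lower the pKₐ of its conjugate acid, the more readily it departs.
(CH₃)₂CH–N₂⁺ loses N₂: no meaningful conjugate acid; N₂ departs as an exceptionally stable neutral molecule
(CH₃)₂CH–Br loses Br⁻: pKₐ(HBr) ≈ -9
(CH₃)₂CH–OH₂⁺ loses H₂O: pKₐ(H₃O⁺) ≈ -1.7
(CH₃)₂CH–OAc loses AcO⁻: pKₐ(CH₃COOH) ≈ 4.8

(CH₃)₂CH–N₂⁺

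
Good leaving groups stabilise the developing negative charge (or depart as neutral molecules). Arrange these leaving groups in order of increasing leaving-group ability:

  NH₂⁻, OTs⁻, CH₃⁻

CH₃⁻ < NH₂⁻ < OTs⁻

Rank by basicity of the departing species: weakest base leaves most easily.
OTs⁻: pKₐ(p-CH₃C₆H₄SO₃H (TsOH)) ≈ -2.8 — resonance-delocalised arenesulfonate
NH₂⁻: pKₐ(NH₃) ≈ 38 — extremely strong base; never a leaving group
CH₃⁻: pKₐ(CH₄) ≈ 48 — unstabilised carbanion; the worst conceivable leaving group
The question asks for worst first, so the sequence is read in increasing leaving-group ability.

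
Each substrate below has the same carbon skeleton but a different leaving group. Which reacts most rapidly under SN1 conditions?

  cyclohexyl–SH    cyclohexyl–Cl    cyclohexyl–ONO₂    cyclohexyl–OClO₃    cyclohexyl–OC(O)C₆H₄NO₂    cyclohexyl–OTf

cyclohexyl–OTf

With the same alkyl group throughout, only the leaving group differentiates the rates.
Leaving-group ability tracks the stability of the departed species; conjugate-acid pKₐ is the usual yardstick (lower pKₐ → better LG).
cyclohexyl–OTf loses OTf⁻: pKₐ(CF₃SO₃H (triflic acid)) ≈ -14
cyclohexyl–OClO₃ loses ClO₄⁻: pKₐ(HClO₄) ≈ -10
cyclohexyl–Cl loses Cl⁻: pKₐ(HCl) ≈ -7
cyclohexyl–ONO₂ loses NO₃⁻: pKₐ(HNO₃) ≈ -1.3
cyclohexyl–OC(O)C₆H₄NO₂ loses p-O₂N–C₆H₄–COO⁻: pKₐ(p-nitrobenzoic acid) ≈ 3.4
cyclohexyl–SH loses HS⁻: pKₐ(H₂S) ≈ 7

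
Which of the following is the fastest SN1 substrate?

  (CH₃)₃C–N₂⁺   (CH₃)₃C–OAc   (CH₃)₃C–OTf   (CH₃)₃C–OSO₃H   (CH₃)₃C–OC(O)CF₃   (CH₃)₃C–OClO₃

(CH₃)₃C–N₂⁺

The skeletons are identical, so relative rate is governed entirely by leaving-group ability.
Rank by basicity of the departing species: weakest base leaves most easily.
(CH₃)₃C–N₂⁺ loses N₂: no meaningful conjugate acid; N₂ departs as an exceptionally stable neutral molecule
(CH₃)₃C–OTf loses OTf⁻: pKₐ(CF₃SO₃H (triflic acid)) ≈ -14
(CH₃)₃C–OClO₃ loses ClO₄⁻: pKₐ(HClO₄) ≈ -10
(CH₃)₃C–OSO₃H loses HSO₄⁻: pKₐ(H₂SO₄) ≈ -3
(CH₃)₃C–OC(O)CF₃ loses CF₃COO⁻: pKₐ(CF₃COOH) ≈ 0.2
(CH₃)₃C–OAc loses AcO⁻: pKₐ(CH₃COOH) ≈ 4.8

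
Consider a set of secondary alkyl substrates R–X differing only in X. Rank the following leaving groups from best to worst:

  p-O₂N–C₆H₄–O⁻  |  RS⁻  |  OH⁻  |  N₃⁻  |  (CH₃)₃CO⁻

N₃⁻ > p-O₂N–C₆H₄–O⁻ > RS⁻ > OH⁻ > (CH₃)₃CO⁻

Leaving-group ability tracks the stability of the departed species; conjugate-acid pKₐ is the usual yardstick (lower pKₐ → better LG).
N₃⁻: pKₐ(HN₃) ≈ 4.7
p-O₂N–C₆H₄–O⁻: pKₐ(p-nitrophenol) ≈ 7.2
RS⁻: pKₐ(RSH (a thiol)) ≈ 10.5
OH⁻: pKₐ(H₂O) ≈ 15.7
(CH₃)₃CO⁻: pKₐ(t-BuOH) ≈ 18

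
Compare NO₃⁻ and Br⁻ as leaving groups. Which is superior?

Br⁻

Br⁻ is the better leaving group.
pKₐ(HBr) ≈ -9 versus pKₐ(HNO₃) ≈ -1.3: Br⁻ is the much weaker base.
Weak base; good leaving group.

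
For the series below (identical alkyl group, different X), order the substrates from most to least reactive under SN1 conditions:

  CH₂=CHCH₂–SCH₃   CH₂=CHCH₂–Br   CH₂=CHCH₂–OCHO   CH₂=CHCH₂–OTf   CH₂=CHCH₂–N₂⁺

CH₂=CHCH₂–N₂⁺ > CH₂=CHCH₂–OTf > CH₂=CHCH₂–Br > CH₂=CHCH₂–OCHO > CH₂=CHCH₂–SCH₃

The skeletons are identical, so relative rate is governed entirely by leaving-group ability.
Rank by basicity of the departing species: weakest base leaves most easily.
CH₂=CHCH₂–N₂⁺ loses N₂: no meaningful conjugate acid; N₂ departs as an exceptionally stable neutral molecule
CH₂=CHCH₂–OTf loses OTf⁻: pKₐ(CF₃SO₃H (triflic acid)) ≈ -14
CH₂=CHCH₂–Br loses Br⁻: pKₐ(HBr) ≈ -9
CH₂=CHCH₂–OCHO loses HCOO⁻: pKₐ(HCOOH) ≈ 3.8
CH₂=CHCH₂–SCH₃ loses RS⁻: pKₐ(RSH (a thiol)) ≈ 10.5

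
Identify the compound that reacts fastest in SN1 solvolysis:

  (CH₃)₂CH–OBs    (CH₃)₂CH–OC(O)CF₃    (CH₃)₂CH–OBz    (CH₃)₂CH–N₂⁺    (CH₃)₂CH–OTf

(CH₃)₂CH–N₂⁺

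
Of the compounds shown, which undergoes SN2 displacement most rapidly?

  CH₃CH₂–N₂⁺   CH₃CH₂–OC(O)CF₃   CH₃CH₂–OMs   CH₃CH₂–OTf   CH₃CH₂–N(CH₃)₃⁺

Same R in every case — rank the leaving groups.
The more stable X⁻ (or X) is on its own — i.e. the weaker a base it is — the better a leaving group it makes.
CH₃CH₂–N₂⁺ loses N₂: no meaningful conjugate acid; N₂ departs as an exceptionally stable neutral molecule
CH₃CH₂–OTf loses OTf⁻: pKₐ(CF₃SO₃H (triflic acid)) ≈ -14
CH₃CH₂–OMs loses OMs⁻: pKₐ(CH₃SO₃H (MsOH)) ≈ -1.9
CH₃CH₂–OC(O)CF₃ loses CF₃COO⁻: pKₐ(CF₃COOH) ≈ 0.2
CH₃CH₂–N(CH₃)₃⁺ loses NR'₃: pKₐ(R'₃NH⁺) ≈ 10.7

CH₃CH₂–N₂⁺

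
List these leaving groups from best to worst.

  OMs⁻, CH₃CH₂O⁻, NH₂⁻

OMs⁻ > CH₃CH₂O⁻ > NH₂⁻

A good leaving group is a weak base: the lower the pKₐ of its conjugate acid, the more readily it departs.
OMs⁻: pKₐ(CH₃SO₃H (MsOH)) ≈ -1.9
CH₃CH₂O⁻: pKₐ(CH₃CH₂OH) ≈ 16
NH₂⁻: pKₐ(NH₃) ≈ 38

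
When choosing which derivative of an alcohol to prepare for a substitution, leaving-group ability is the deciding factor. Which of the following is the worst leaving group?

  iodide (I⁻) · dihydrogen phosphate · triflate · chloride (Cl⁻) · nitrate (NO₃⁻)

dihydrogen phosphate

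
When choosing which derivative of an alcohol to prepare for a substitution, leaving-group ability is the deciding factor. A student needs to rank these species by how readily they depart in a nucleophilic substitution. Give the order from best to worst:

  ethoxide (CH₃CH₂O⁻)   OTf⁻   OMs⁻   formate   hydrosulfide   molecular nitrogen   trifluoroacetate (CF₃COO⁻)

molecular nitrogen > OTf⁻ > OMs⁻ > trifluoroacetate (CF₃COO⁻) > formate > hydrosulfide > ethoxide (CH₃CH₂O⁻)

A good leaving group is a weak base: the lower the pKₐ of its conjugate acid, the more readily it departs.
molecular nitrogen: no meaningful conjugate acid; N₂ departs as an exceptionally stable neutral molecule
OTf⁻: pKₐ(CF₃SO₃H (triflic acid)) ≈ -14
OMs⁻: pKₐ(CH₃SO₃H (MsOH)) ≈ -1.9
trifluoroacetate (CF₃COO⁻): pKₐ(CF₃COOH) ≈ 0.2 — strongly electron-withdrawing CF₃ stabilises the carboxylate
formate: pKₐ(HCOOH) ≈ 3.8
hydrosulfide: pKₐ(H₂S) ≈ 7 — larger and more polarisable than the oxygen analogue
ethoxide (CH₃CH₂O⁻): pKₐ(CH₃CH₂OH) ≈ 16 — strong base; alkoxides do not leave unassisted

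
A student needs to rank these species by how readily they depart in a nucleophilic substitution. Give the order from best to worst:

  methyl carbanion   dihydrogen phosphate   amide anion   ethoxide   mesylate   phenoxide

A good leaving group is a weak base: the lower the pKₐ of its conjugate acid, the more readily it departs.
mesylate: pKₐ(CH₃SO₃H (MsOH)) ≈ -1.9
dihydrogen phosphate: pKₐ(H₃PO₄) ≈ 2.1
phenoxide: pKₐ(C₆H₅OH (phenol)) ≈ 10
ethoxide: pKₐ(CH₃CH₂OH) ≈ 16
amide anion: pKₐ(NH₃) ≈ 38
methyl carbanion: pKₐ(CH₄) ≈ 48

mesylate > dihydrogen phosphate > phenoxide > ethoxide > amide anion > methyl carbanion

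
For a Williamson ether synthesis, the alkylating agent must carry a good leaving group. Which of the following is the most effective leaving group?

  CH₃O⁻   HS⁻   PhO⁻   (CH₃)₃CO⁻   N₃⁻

N₃⁻

Rank by basicity of the departing species: weakest base leaves most easily.
N₃⁻: pKₐ(HN₃) ≈ 4.7
HS⁻: pKₐ(H₂S) ≈ 7
PhO⁻: pKₐ(C₆H₅OH (phenol)) ≈ 10
CH₃O⁻: pKₐ(CH₃OH) ≈ 15.5
(CH₃)₃CO⁻: pKₐ(t-BuOH) ≈ 18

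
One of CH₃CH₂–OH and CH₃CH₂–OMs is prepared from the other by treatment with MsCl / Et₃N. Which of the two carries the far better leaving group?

From CH₃CH₂–OH the departing group would be OH⁻ (pKₐ(H₂O) ≈ 15.7). Strong base; essentially never leaves without prior activation.
From CH₃CH₂–OMs the leaving group is OMs⁻ (pKₐ(CH₃SO₃H (MsOH)) ≈ -1.9). Resonance-delocalised alkanesulfonate.
Treatment with MsCl / Et₃N works by converting the hydroxyl into a mesylate, making CH₃CH₂–OMs enormously more reactive.

CH₃CH₂–OMs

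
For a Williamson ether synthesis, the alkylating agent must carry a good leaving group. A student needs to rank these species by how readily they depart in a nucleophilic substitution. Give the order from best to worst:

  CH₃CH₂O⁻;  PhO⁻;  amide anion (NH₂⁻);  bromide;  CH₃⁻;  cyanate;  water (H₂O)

bromide > water (H₂O) > cyanate > PhO⁻ > CH₃CH₂O⁻ > amide anion (NH₂⁻) > CH₃⁻

bromide: pKₐ(HBr) ≈ -9
water (H₂O): pKₐ(H₃O⁺) ≈ -1.7
cyanate: pKₐ(HOCN) ≈ 3.5
PhO⁻: pKₐ(C₆H₅OH (phenol)) ≈ 10
CH₃CH₂O⁻: pKₐ(CH₃CH₂OH) ≈ 16
amide anion (NH₂⁻): pKₐ(NH₃) ≈ 38
CH₃⁻: pKₐ(CH₄) ≈ 48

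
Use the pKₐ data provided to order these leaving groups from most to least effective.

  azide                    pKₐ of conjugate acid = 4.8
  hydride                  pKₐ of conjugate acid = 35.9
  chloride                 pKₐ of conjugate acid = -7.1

chloride > azide > hydride

Lower conjugate-acid pKₐ ⇒ weaker base ⇒ better leaving group.
Sorting by the given values: chloride (-7.1), azide (4.8), hydride (35.9).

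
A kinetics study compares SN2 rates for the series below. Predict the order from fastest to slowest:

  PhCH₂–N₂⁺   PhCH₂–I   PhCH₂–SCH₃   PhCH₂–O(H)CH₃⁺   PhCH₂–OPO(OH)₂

PhCH₂–N₂⁺ > PhCH₂–I > PhCH₂–O(H)CH₃⁺ > PhCH₂–OPO(OH)₂ > PhCH₂–SCH₃

The skeletons are identical, so relative rate is governed entirely by leaving-group ability.
The more stable X⁻ (or X) is on its own — i.e. the weaker a base it is — the better a leaving group it makes.
PhCH₂–N₂⁺ loses N₂: no meaningful conjugate acid; N₂ departs as an exceptionally stable neutral molecule
PhCH₂–I loses I⁻: pKₐ(HI) ≈ -10
PhCH₂–O(H)CH₃⁺ loses R'OH: pKₐ(R'OH₂⁺) ≈ -2.4
PhCH₂–OPO(OH)₂ loses H₂PO₄⁻: pKₐ(H₃PO₄) ≈ 2.1
PhCH₂–SCH₃ loses RS⁻: pKₐ(RSH (a thiol)) ≈ 10.5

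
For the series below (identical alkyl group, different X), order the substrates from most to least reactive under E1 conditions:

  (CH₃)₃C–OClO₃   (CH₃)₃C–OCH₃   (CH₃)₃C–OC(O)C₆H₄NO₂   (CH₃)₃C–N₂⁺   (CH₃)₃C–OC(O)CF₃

Identical carbon frameworks mean the comparison reduces to leaving-group quality.
A good leaving group is a weak base: the lower the pKₐ of its conjugate acid, the more readily it departs.
(CH₃)₃C–N₂⁺ loses N₂: no meaningful conjugate acid; N₂ departs as an exceptionally stable neutral molecule
(CH₃)₃C–OClO₃ loses ClO₄⁻: pKₐ(HClO₄) ≈ -10
(CH₃)₃C–OC(O)CF₃ loses CF₃COO⁻: pKₐ(CF₃COOH) ≈ 0.2
(CH₃)₃C–OC(O)C₆H₄NO₂ loses p-O₂N–C₆H₄–COO⁻: pKₐ(p-nitrobenzoic acid) ≈ 3.4
(CH₃)₃C–OCH₃ loses CH₃O⁻: pKₐ(CH₃OH) ≈ 15.5

(CH₃)₃C–N₂⁺ > (CH₃)₃C–OClO₃ > (CH₃)₃C–OC(O)CF₃ > (CH₃)₃C–OC(O)C₆H₄NO₂ > (CH₃)₃C–OCH₃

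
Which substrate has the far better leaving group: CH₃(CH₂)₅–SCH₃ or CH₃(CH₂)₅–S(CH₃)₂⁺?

CH₃(CH₂)₅–S(CH₃)₂⁺

From CH₃(CH₂)₅–SCH₃ the departing group would be RS⁻ (pKₐ(RSH (a thiol)) ≈ 10.5). Moderately basic; rarely leaves without activation.
From CH₃(CH₂)₅–S(CH₃)₂⁺ the leaving group is SR'₂ (pKₐ(R'₂SH⁺) ≈ -7). Neutral; leaves from a sulfonium salt (R–SR'₂⁺).
(In practice CH₃(CH₂)₅–S(CH₃)₂⁺ is made from CH₃(CH₂)₅–SCH₃ by S-methylation with CH₃I, allowing neutral dimethyl sulfide, rather than methanethiolate, to depart.)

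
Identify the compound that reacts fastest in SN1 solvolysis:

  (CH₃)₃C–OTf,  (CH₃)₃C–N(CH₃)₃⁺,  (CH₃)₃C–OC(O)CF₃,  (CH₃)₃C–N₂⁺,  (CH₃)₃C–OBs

(CH₃)₃C–N₂⁺

With the same alkyl group throughout, only the leaving group differentiates the rates.
The more stable X⁻ (or X) is on its own — i.e. the weaker a base it is — the better a leaving group it makes.
(CH₃)₃C–N₂⁺ loses N₂: no meaningful conjugate acid; N₂ departs as an exceptionally stable neutral molecule
(CH₃)₃C–OTf loses OTf⁻: pKₐ(CF₃SO₃H (triflic acid)) ≈ -14
(CH₃)₃C–OBs loses OBs⁻: pKₐ(p-BrC₆H₄SO₃H) ≈ -2.8
(CH₃)₃C–OC(O)CF₃ loses CF₃COO⁻: pKₐ(CF₃COOH) ≈ 0.2
(CH₃)₃C–N(CH₃)₃⁺ loses NR'₃: pKₐ(R'₃NH⁺) ≈ 10.7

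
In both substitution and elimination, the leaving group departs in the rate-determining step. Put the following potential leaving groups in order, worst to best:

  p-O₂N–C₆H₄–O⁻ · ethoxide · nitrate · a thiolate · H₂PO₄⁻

nitrate: pKₐ(HNO₃) ≈ -1.3
H₂PO₄⁻: pKₐ(H₃PO₄) ≈ 2.1
p-O₂N–C₆H₄–O⁻: pKₐ(p-nitrophenol) ≈ 7.2 — nitro group delocalises the charge; the classic chromogenic LG
a thiolate: pKₐ(RSH (a thiol)) ≈ 10.5 — moderately basic; rarely leaves without activation
ethoxide: pKₐ(CH₃CH₂OH) ≈ 16
Listed from poorest to best leaving group as asked.

ethoxide < a thiolate < p-O₂N–C₆H₄–O⁻ < H₂PO₄⁻ < nitrate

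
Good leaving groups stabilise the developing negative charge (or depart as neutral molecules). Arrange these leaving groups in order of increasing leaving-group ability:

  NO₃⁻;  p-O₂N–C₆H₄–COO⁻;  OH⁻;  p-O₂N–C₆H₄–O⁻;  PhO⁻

OH⁻ < PhO⁻ < p-O₂N–C₆H₄–O⁻ < p-O₂N–C₆H₄–COO⁻ < NO₃⁻

NO₃⁻: pKₐ(HNO₃) ≈ -1.3
p-O₂N–C₆H₄–COO⁻: pKₐ(p-nitrobenzoic acid) ≈ 3.4
p-O₂N–C₆H₄–O⁻: pKₐ(p-nitrophenol) ≈ 7.2
PhO⁻: pKₐ(C₆H₅OH (phenol)) ≈ 10
OH⁻: pKₐ(H₂O) ≈ 15.7
Listed from poorest to best leaving group as asked.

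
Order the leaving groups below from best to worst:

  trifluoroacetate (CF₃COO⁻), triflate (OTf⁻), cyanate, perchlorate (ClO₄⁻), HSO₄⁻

triflate (OTf⁻) > perchlorate (ClO₄⁻) > HSO₄⁻ > trifluoroacetate (CF₃COO⁻) > cyanate

triflate (OTf⁻): pKₐ(CF₃SO₃H (triflic acid)) ≈ -14 — charge spread over three oxygens and a CF₃ group; the premier leaving group in synthesis
perchlorate (ClO₄⁻): pKₐ(HClO₄) ≈ -10
HSO₄⁻: pKₐ(H₂SO₄) ≈ -3 — conjugate base of a strong mineral acid
trifluoroacetate (CF₃COO⁻): pKₐ(CF₃COOH) ≈ 0.2 — strongly electron-withdrawing CF₃ stabilises the carboxylate
cyanate: pKₐ(HOCN) ≈ 3.5 — resonance between N and O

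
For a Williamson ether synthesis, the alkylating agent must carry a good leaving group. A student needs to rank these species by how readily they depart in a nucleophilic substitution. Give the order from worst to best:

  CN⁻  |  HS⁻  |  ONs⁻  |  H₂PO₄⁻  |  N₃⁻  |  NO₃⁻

CN⁻ < HS⁻ < N₃⁻ < H₂PO₄⁻ < NO₃⁻ < ONs⁻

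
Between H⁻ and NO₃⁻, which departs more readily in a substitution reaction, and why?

NO₃⁻

NO₃⁻ is the better leaving group.
pKₐ(HNO₃) ≈ -1.3 versus pKₐ(H₂) ≈ 36: NO₃⁻ is the much weaker base.
Resonance-delocalised over three oxygens.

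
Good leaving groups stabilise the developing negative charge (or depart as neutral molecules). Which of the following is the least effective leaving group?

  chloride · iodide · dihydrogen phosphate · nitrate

The more stable X⁻ (or X) is on its own — i.e. the weaker a base it is — the better a leaving group it makes.
iodide: pKₐ(HI) ≈ -10
chloride: pKₐ(HCl) ≈ -7
nitrate: pKₐ(HNO₃) ≈ -1.3
dihydrogen phosphate: pKₐ(H₃PO₄) ≈ 2.1

dihydrogen phosphate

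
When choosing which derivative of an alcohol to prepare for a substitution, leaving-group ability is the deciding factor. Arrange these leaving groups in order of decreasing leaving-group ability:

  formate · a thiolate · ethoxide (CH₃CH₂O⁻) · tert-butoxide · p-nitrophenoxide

formate > p-nitrophenoxide > a thiolate > ethoxide (CH₃CH₂O⁻) > tert-butoxide

Leaving-group ability tracks the stability of the departed species; conjugate-acid pKₐ is the usual yardstick (lower pKₐ → better LG).
formate: pKₐ(HCOOH) ≈ 3.8 — resonance-stabilised carboxylate
p-nitrophenoxide: pKₐ(p-nitrophenol) ≈ 7.2 — nitro group delocalises the charge; the classic chromogenic LG
a thiolate: pKₐ(RSH (a thiol)) ≈ 10.5 — moderately basic; rarely leaves without activation
ethoxide (CH₃CH₂O⁻): pKₐ(CH₃CH₂OH) ≈ 16 — strong base; alkoxides do not leave unassisted
tert-butoxide: pKₐ(t-BuOH) ≈ 18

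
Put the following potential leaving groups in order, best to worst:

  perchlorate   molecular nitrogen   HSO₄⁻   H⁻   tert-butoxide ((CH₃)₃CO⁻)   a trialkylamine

molecular nitrogen > perchlorate > HSO₄⁻ > a trialkylamine > tert-butoxide ((CH₃)₃CO⁻) > H⁻

molecular nitrogen: no meaningful conjugate acid; N₂ departs as an exceptionally stable neutral molecule
perchlorate: pKₐ(HClO₄) ≈ -10
HSO₄⁻: pKₐ(H₂SO₄) ≈ -3
a trialkylamine: pKₐ(R'₃NH⁺) ≈ 10.7
tert-butoxide ((CH₃)₃CO⁻): pKₐ(t-BuOH) ≈ 18
H⁻: pKₐ(H₂) ≈ 36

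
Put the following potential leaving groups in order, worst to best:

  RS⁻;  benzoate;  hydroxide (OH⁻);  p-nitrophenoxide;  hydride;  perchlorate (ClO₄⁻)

Leaving-group ability tracks the stability of the departed species; conjugate-acid pKₐ is the usual yardstick (lower pKₐ → better LG).
perchlorate (ClO₄⁻): pKₐ(HClO₄) ≈ -10
benzoate: pKₐ(C₆H₅COOH) ≈ 4.2 — aryl carboxylate
p-nitrophenoxide: pKₐ(p-nitrophenol) ≈ 7.2 — nitro group delocalises the charge; the classic chromogenic LG
RS⁻: pKₐ(RSH (a thiol)) ≈ 10.5 — moderately basic; rarely leaves without activation
hydroxide (OH⁻): pKₐ(H₂O) ≈ 15.7
hydride: pKₐ(H₂) ≈ 36 — extremely strong base; leaves only in special hydride-transfer contexts
The question asks for worst first, so the sequence is read in increasing leaving-group ability.

hydride < hydroxide (OH⁻) < RS⁻ < p-nitrophenoxide < benzoate < perchlorate (ClO₄⁻)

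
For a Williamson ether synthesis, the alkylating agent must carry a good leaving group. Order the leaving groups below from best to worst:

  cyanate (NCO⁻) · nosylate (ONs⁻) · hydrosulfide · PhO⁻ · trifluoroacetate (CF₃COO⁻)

nosylate (ONs⁻): pKₐ(p-O₂NC₆H₄SO₃H) ≈ -3.5
trifluoroacetate (CF₃COO⁻): pKₐ(CF₃COOH) ≈ 0.2
cyanate (NCO⁻): pKₐ(HOCN) ≈ 3.5
hydrosulfide: pKₐ(H₂S) ≈ 7
PhO⁻: pKₐ(C₆H₅OH (phenol)) ≈ 10

nosylate (ONs⁻) > trifluoroacetate (CF₃COO⁻) > cyanate (NCO⁻) > hydrosulfide > PhO⁻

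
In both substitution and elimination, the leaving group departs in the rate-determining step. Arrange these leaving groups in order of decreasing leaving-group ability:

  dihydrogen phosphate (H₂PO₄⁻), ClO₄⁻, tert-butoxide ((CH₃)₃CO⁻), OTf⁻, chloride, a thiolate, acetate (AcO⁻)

OTf⁻ > ClO₄⁻ > chloride > dihydrogen phosphate (H₂PO₄⁻) > acetate (AcO⁻) > a thiolate > tert-butoxide ((CH₃)₃CO⁻)

The more stable X⁻ (or X) is on its own — i.e. the weaker a base it is — the better a leaving group it makes.
OTf⁻: pKₐ(CF₃SO₃H (triflic acid)) ≈ -14 — charge spread over three oxygens and a CF₃ group; the premier leaving group in synthesis
ClO₄⁻: pKₐ(HClO₄) ≈ -10 — extremely weak base; rarely used for safety reasons
chloride: pKₐ(HCl) ≈ -7 — moderately weak base
dihydrogen phosphate (H₂PO₄⁻): pKₐ(H₃PO₄) ≈ 2.1
acetate (AcO⁻): pKₐ(CH₃COOH) ≈ 4.8 — resonance-stabilised but still a weak base
a thiolate: pKₐ(RSH (a thiol)) ≈ 10.5 — moderately basic; rarely leaves without activation
tert-butoxide ((CH₃)₃CO⁻): pKₐ(t-BuOH) ≈ 18 — bulky, strongly basic alkoxide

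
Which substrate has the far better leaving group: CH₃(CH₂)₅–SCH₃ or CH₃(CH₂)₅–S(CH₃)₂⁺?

CH₃(CH₂)₅–S(CH₃)₂⁺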